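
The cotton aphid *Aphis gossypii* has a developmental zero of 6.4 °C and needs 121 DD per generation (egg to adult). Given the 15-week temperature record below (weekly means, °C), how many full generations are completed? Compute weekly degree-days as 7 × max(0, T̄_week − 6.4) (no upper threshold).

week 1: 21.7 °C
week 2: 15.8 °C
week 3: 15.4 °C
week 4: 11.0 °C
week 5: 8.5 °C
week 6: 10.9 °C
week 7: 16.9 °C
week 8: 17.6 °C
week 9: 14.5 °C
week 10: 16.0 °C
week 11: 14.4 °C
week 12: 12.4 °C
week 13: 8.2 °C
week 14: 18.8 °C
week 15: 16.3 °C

7 generations

Weekly DD (7 × max(0, T̄ − 6.4)): 107.1, 65.8, 63.0, 32.2, 14.7, 31.5, 73.5, 78.4, 56.7, 67.2, 56.0, 42.0, 12.6, 86.8, 69.3.
Season total = 856.8 DD.
Complete generations = ⌊856.8 / 121⌋ = 7.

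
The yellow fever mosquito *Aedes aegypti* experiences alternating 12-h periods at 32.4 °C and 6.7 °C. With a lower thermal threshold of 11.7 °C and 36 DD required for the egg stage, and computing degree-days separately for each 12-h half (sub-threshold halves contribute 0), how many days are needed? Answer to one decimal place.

Day half: max(0, 32.4 − 11.7) × 0.5 = 20.7 × 0.5 = 10.35 DD.
Night half: max(0, 6.7 − 11.7) × 0.5 = 0.0 × 0.5 = 0.00 DD.
Per 24 h: 10.35 DD/day.
Duration = 36 / 10.35 = 3.478 ≈ 3.5 days.

3.5 days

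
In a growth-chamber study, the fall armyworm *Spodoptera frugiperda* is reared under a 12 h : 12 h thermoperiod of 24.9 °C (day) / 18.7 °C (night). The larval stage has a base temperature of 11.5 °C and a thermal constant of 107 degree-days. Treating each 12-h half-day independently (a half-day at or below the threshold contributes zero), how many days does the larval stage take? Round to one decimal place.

10.4 days

Day half: max(0, 24.9 − 11.5) × 0.5 = 13.4 × 0.5 = 6.70 DD.
Night half: max(0, 18.7 − 11.5) × 0.5 = 7.2 × 0.5 = 3.60 DD.
Per 24 h: 10.30 DD/day.
Duration = 107 / 10.30 = 10.388 ≈ 10.4 days.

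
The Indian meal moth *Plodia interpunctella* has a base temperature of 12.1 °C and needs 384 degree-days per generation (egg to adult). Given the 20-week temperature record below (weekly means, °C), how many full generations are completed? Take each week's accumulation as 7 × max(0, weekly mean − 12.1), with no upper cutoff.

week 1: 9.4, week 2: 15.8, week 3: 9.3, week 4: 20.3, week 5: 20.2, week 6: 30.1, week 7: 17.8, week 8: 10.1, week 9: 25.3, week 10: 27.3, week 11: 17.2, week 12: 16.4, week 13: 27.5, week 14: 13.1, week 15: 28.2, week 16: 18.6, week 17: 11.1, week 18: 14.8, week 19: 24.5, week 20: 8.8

Weekly DD (7 × max(0, T̄ − 12.1)): 0.0, 25.9, 0.0, 57.4, 56.7, 126.0, 39.9, 0.0, 92.4, 106.4, 35.7, 30.1, 107.8, 7.0, 112.7, 45.5, 0.0, 18.9, 86.8, 0.0.
Season total = 949.2 DD.
Complete generations = ⌊949.2 / 384⌋ = 2.

2 generations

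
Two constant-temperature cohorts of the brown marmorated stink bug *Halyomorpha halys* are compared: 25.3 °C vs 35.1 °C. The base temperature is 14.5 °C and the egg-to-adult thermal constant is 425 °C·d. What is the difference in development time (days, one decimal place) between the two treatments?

18.7 days

At 25.3 °C: 425 / (25.3 − 14.5) = 425 / 10.8 = 39.352 d.
At 35.1 °C: 425 / (35.1 − 14.5) = 425 / 20.6 = 20.631 d.
Difference = |39.352 − 20.631| = 18.721 ≈ 18.7 days.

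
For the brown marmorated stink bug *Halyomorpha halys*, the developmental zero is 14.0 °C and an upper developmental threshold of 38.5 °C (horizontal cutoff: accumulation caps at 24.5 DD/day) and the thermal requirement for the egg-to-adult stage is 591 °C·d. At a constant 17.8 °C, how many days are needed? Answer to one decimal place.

Daily accumulation = 17.8 − 14.0 = 3.8 DD/day.
Duration = 591 / 3.8 = 155.526 ≈ 155.5 days.

155.5 days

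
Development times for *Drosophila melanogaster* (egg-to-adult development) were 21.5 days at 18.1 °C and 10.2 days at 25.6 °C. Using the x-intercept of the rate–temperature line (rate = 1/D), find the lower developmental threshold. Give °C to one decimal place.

Equal thermal constants: D₁(T₁ − T_b) = D₂(T₂ − T_b).
21.5·(18.1 − T_b) = 10.2·(25.6 − T_b)
T_b = (21.5·18.1 − 10.2·25.6) / (21.5 − 10.2) = 128.03 / 11.3 = 11.330 °C ≈ 11.3 °C.

11.3 °C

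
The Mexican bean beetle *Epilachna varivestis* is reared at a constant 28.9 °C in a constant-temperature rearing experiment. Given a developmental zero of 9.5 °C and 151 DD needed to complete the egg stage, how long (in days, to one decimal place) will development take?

7.8 days

Daily accumulation = 28.9 − 9.5 = 19.4 DD/day.
Duration = 151 / 19.4 = 7.784 ≈ 7.8 days.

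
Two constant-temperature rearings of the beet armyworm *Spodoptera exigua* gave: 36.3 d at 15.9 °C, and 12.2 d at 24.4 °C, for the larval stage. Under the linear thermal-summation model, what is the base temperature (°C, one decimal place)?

Equal thermal constants: D₁(T₁ − T_b) = D₂(T₂ − T_b).
36.3·(15.9 − T_b) = 12.2·(24.4 − T_b)
T_b = (36.3·15.9 − 12.2·24.4) / (36.3 − 12.2) = 279.49 / 24.1 = 11.597 °C ≈ 11.6 °C.

11.6 °C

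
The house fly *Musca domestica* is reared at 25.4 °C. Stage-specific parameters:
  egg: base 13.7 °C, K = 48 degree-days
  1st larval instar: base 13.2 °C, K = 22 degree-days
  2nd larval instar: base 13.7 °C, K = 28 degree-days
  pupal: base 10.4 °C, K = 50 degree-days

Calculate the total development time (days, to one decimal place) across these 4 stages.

egg: 48 / (25.4 − 13.7) = 48 / 11.7 = 4.103 d.
1st larval instar: 22 / (25.4 − 13.2) = 22 / 12.2 = 1.803 d.
2nd larval instar: 28 / (25.4 − 13.7) = 28 / 11.7 = 2.393 d.
pupal: 50 / (25.4 − 10.4) = 50 / 15.0 = 3.333 d.
Sum = 11.632 ≈ 11.6 days.

11.6 days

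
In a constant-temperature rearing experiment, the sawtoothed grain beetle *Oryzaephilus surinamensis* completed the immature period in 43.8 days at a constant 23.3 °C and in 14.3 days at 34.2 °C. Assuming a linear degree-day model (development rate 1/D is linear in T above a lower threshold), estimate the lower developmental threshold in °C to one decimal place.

18.0 °C

Under the model K = D·(T − T_b), so D₁·(T₁ − T_b) = D₂·(T₂ − T_b).
43.8·(23.3 − T_b) = 14.3·(34.2 − T_b)
T_b = (43.8·23.3 − 14.3·34.2) / (43.8 − 14.3) = 531.48 / 29.5 = 18.016 °C ≈ 18.0 °C.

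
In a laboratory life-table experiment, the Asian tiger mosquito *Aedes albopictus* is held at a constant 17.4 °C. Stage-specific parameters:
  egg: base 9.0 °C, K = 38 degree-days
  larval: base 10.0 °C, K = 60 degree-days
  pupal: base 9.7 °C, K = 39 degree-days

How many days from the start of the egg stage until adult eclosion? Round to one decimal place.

17.7 days

egg: 38 / (17.4 − 9.0) = 38 / 8.4 = 4.524 d.
larval: 60 / (17.4 − 10.0) = 60 / 7.4 = 8.108 d.
pupal: 39 / (17.4 − 9.7) = 39 / 7.7 = 5.065 d.
Sum = 17.697 ≈ 17.7 days.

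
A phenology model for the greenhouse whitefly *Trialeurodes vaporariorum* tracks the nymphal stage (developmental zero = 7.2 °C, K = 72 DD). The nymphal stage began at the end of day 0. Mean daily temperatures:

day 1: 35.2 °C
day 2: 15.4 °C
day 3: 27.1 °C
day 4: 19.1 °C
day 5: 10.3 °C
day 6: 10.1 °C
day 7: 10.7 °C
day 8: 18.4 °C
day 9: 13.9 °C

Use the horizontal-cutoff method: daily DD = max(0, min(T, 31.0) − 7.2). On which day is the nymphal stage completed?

Daily DD above 7.2 °C (capped at 23.8): 23.8, 8.2, 19.9, 11.9, 3.1, 2.9, 3.5, 11.2, 6.7.
Cumulative: 23.8, 32.0, 51.9, 63.8, 66.9, 69.8, 73.3, 84.5, 91.2.
The total first reaches 72 DD on day 7.

day 7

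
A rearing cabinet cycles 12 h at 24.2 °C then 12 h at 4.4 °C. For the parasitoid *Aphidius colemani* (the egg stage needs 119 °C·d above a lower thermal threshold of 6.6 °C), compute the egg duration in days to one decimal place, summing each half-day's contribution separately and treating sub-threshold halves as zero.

13.5 days

Day half: max(0, 24.2 − 6.6) × 0.5 = 17.6 × 0.5 = 8.80 DD.
Night half: max(0, 4.4 − 6.6) × 0.5 = 0.0 × 0.5 = 0.00 DD.
Per 24 h: 8.80 DD/day.
Duration = 119 / 8.80 = 13.523 ≈ 13.5 days.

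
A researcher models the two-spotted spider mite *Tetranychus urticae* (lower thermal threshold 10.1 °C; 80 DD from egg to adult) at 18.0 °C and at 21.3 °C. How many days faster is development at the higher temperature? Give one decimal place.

3.0 days

At 18.0 °C: 80 / (18.0 − 10.1) = 80 / 7.9 = 10.127 d.
At 21.3 °C: 80 / (21.3 − 10.1) = 80 / 11.2 = 7.143 d.
Difference = |10.127 − 7.143| = 2.984 ≈ 3.0 days.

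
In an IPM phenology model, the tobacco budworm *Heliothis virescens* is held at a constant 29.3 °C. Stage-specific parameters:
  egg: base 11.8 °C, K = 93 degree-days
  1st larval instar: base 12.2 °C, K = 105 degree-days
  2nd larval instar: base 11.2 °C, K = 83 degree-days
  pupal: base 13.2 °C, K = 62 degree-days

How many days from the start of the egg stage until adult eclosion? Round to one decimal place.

egg: 93 / (29.3 − 11.8) = 93 / 17.5 = 5.314 d.
1st larval instar: 105 / (29.3 − 12.2) = 105 / 17.1 = 6.140 d.
2nd larval instar: 83 / (29.3 − 11.2) = 83 / 18.1 = 4.586 d.
pupal: 62 / (29.3 − 13.2) = 62 / 16.1 = 3.851 d.
Sum = 19.891 ≈ 19.9 days.

19.9 days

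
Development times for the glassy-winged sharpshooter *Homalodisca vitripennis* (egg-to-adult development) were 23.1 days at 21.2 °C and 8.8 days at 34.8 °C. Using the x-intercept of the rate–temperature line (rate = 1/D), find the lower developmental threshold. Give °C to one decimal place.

12.8 °C

Linear rate model ⇒ the product D·(T − T_b) is constant across temperatures.
23.1·(21.2 − T_b) = 8.8·(34.8 − T_b)
T_b = (23.1·21.2 − 8.8·34.8) / (23.1 − 8.8) = 183.48 / 14.3 = 12.831 °C ≈ 12.8 °C.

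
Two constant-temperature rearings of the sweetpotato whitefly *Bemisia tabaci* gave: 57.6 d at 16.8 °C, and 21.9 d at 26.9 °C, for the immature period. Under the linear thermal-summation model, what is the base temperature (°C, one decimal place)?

10.6 °C

Equal thermal constants: D₁(T₁ − T_b) = D₂(T₂ − T_b).
57.6·(16.8 − T_b) = 21.9·(26.9 − T_b)
T_b = (57.6·16.8 − 21.9·26.9) / (57.6 − 21.9) = 378.57 / 35.7 = 10.604 °C ≈ 10.6 °C.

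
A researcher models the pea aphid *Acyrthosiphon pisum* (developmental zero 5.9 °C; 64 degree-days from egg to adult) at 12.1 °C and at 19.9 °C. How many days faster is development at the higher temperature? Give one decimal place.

5.8 days

At 12.1 °C: 64 / (12.1 − 5.9) = 64 / 6.2 = 10.323 d.
At 19.9 °C: 64 / (19.9 − 5.9) = 64 / 14.0 = 4.571 d.
Difference = |10.323 − 4.571| = 5.751 ≈ 5.8 days.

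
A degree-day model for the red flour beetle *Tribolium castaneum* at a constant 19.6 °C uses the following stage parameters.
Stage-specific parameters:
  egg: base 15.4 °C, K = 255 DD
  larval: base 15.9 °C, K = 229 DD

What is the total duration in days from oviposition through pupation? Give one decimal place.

122.6 days

egg: 255 / (19.6 − 15.4) = 255 / 4.2 = 60.714 d.
larval: 229 / (19.6 − 15.9) = 229 / 3.7 = 61.892 d.
Sum = 122.606 ≈ 122.6 days.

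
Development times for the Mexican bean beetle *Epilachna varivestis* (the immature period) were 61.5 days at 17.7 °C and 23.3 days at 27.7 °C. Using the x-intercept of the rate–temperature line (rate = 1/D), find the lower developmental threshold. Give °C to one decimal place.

11.6 °C

Equal thermal constants: D₁(T₁ − T_b) = D₂(T₂ − T_b).
61.5·(17.7 − T_b) = 23.3·(27.7 − T_b)
T_b = (61.5·17.7 − 23.3·27.7) / (61.5 − 23.3) = 443.14 / 38.2 = 11.601 °C ≈ 11.6 °C.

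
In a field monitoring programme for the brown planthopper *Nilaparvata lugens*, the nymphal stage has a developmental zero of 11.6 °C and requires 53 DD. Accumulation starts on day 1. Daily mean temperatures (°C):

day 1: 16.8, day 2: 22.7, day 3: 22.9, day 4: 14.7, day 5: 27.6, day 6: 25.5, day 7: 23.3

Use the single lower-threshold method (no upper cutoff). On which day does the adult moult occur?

Daily DD above 11.6 °C: 5.2, 11.1, 11.3, 3.1, 16.0, 13.9, 11.7.
Cumulative: 5.2, 16.3, 27.6, 30.7, 46.7, 60.6, 72.3.
The total first reaches 53 DD on day 6.

day 6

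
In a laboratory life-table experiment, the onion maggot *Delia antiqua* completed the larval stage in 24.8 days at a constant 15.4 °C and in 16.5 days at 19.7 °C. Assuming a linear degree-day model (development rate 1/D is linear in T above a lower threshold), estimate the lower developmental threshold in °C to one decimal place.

Equal thermal constants: D₁(T₁ − T_b) = D₂(T₂ − T_b).
24.8·(15.4 − T_b) = 16.5·(19.7 − T_b)
T_b = (24.8·15.4 − 16.5·19.7) / (24.8 − 16.5) = 56.87 / 8.3 = 6.852 °C ≈ 6.9 °C.

6.9 °C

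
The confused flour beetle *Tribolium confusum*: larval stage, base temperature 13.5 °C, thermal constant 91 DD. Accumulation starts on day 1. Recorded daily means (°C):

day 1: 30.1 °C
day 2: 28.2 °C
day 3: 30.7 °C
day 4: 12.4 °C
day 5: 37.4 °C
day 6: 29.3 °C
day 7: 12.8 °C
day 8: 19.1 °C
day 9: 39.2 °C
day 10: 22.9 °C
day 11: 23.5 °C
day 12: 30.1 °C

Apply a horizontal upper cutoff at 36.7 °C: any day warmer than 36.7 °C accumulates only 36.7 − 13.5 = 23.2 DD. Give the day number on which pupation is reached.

Daily DD above 13.5 °C (capped at 23.2): 16.6, 14.7, 17.2, 0.0, 23.2, 15.8, 0.0, 5.6, 23.2, 9.4, 10.0, 16.6.
Cumulative: 16.6, 31.3, 48.5, 48.5, 71.7, 87.5, 87.5, 93.1, 116.3, 125.7, 135.7, 152.3.
The total first reaches 91 DD on day 8.

day 8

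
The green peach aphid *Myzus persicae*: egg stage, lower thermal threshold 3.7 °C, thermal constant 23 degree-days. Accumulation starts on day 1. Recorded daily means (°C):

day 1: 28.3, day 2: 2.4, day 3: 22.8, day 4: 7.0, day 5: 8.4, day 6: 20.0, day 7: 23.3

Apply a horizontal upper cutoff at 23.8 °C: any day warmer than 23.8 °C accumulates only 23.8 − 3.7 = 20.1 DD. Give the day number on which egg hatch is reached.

Daily DD above 3.7 °C (capped at 20.1): 20.1, 0.0, 19.1, 3.3, 4.7, 16.3, 19.6.
Cumulative: 20.1, 20.1, 39.2, 42.5, 47.2, 63.5, 83.1.
The total first reaches 23 DD on day 3.

day 3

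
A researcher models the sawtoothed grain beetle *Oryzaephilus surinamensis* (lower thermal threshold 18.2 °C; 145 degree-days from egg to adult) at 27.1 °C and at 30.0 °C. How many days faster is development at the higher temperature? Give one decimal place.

At 27.1 °C: 145 / (27.1 − 18.2) = 145 / 8.9 = 16.292 d.
At 30.0 °C: 145 / (30.0 − 18.2) = 145 / 11.8 = 12.288 d.
Difference = |16.292 − 12.288| = 4.004 ≈ 4.0 days.

4.0 days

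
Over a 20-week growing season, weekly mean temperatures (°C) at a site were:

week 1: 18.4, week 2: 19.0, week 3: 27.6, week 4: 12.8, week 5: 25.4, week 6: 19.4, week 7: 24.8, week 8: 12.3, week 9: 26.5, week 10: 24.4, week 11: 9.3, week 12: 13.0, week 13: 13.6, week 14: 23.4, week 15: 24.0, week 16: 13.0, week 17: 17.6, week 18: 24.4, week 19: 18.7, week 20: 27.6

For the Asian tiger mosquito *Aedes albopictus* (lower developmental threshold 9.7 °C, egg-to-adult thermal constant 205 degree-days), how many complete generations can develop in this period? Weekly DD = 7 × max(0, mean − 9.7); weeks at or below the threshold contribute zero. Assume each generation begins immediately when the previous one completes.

Weekly DD (7 × max(0, T̄ − 9.7)): 60.9, 65.1, 125.3, 21.7, 109.9, 67.9, 105.7, 18.2, 117.6, 102.9, 0.0, 23.1, 27.3, 95.9, 100.1, 23.1, 55.3, 102.9, 63.0, 125.3.
Season total = 1411.2 DD.
Complete generations = ⌊1411.2 / 205⌋ = 6.

6 generations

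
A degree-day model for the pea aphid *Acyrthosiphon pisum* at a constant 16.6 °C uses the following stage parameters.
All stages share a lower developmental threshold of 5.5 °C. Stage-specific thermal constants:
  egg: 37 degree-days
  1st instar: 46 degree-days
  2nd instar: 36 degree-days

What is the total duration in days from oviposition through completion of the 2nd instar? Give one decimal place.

10.7 days

Daily accumulation at 16.6 °C = 16.6 − 5.5 = 11.1 DD/day.
Total K = 37 + 46 + 36 = 119 DD.
Total duration = 119 / 11.1 = 10.721 ≈ 10.7 days.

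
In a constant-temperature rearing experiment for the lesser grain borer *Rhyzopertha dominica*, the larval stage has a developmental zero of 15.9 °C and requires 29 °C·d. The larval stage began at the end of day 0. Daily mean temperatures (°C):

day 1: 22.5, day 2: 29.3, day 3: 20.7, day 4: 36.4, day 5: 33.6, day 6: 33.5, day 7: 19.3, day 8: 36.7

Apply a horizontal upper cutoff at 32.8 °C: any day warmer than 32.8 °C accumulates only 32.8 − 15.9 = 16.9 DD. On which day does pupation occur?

Daily DD above 15.9 °C (capped at 16.9): 6.6, 13.4, 4.8, 16.9, 16.9, 16.9, 3.4, 16.9.
Cumulative: 6.6, 20.0, 24.8, 41.7, 58.6, 75.5, 78.9, 95.8.
The total first reaches 29 DD on day 4.

day 4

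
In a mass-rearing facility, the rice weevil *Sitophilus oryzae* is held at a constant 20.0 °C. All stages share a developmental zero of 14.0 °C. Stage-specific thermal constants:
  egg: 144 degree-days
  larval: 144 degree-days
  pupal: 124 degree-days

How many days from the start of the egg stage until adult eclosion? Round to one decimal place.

Daily accumulation at 20.0 °C = 20.0 − 14.0 = 6.0 DD/day.
Total K = 144 + 144 + 124 = 412 DD.
Total duration = 412 / 6.0 = 68.667 ≈ 68.7 days.

68.7 days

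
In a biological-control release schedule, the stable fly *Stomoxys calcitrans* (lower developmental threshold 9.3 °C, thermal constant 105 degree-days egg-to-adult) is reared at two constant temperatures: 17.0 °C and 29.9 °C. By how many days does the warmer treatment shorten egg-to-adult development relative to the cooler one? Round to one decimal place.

8.5 days

At 17.0 °C: 105 / (17.0 − 9.3) = 105 / 7.7 = 13.636 d.
At 29.9 °C: 105 / (29.9 − 9.3) = 105 / 20.6 = 5.097 d.
Difference = |13.636 − 5.097| = 8.539 ≈ 8.5 days.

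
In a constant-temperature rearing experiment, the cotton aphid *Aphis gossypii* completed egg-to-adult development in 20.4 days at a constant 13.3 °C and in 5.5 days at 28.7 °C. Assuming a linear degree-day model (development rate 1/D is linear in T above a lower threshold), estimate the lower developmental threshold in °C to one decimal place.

Under the model K = D·(T − T_b), so D₁·(T₁ − T_b) = D₂·(T₂ − T_b).
20.4·(13.3 − T_b) = 5.5·(28.7 − T_b)
T_b = (20.4·13.3 − 5.5·28.7) / (20.4 − 5.5) = 113.47 / 14.9 = 7.615 °C ≈ 7.6 °C.

7.6 °C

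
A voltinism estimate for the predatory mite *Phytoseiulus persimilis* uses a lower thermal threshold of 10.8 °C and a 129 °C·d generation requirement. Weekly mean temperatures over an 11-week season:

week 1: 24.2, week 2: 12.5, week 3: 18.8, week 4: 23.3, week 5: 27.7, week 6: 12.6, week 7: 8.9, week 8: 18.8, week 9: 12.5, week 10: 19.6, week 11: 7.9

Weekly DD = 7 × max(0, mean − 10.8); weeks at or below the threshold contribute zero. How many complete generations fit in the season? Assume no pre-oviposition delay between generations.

3 generations

Weekly DD (7 × max(0, T̄ − 10.8)): 93.8, 11.9, 56.0, 87.5, 118.3, 12.6, 0.0, 56.0, 11.9, 61.6, 0.0.
Season total = 509.6 DD.
Complete generations = ⌊509.6 / 129⌋ = 3.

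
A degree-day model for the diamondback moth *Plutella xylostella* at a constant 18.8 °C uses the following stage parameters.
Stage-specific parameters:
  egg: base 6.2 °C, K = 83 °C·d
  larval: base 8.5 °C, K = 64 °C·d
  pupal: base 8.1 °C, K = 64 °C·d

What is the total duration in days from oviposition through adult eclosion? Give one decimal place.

18.8 days

egg: 83 / (18.8 − 6.2) = 83 / 12.6 = 6.587 d.
larval: 64 / (18.8 − 8.5) = 64 / 10.3 = 6.214 d.
pupal: 64 / (18.8 − 8.1) = 64 / 10.7 = 5.981 d.
Sum = 18.782 ≈ 18.8 days.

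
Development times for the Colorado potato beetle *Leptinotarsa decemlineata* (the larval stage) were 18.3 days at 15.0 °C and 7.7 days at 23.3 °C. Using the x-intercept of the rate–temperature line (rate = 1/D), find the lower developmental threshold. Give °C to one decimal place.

9.0 °C

Equal thermal constants: D₁(T₁ − T_b) = D₂(T₂ − T_b).
18.3·(15.0 − T_b) = 7.7·(23.3 − T_b)
T_b = (18.3·15.0 − 7.7·23.3) / (18.3 − 7.7) = 95.09 / 10.6 = 8.971 °C ≈ 9.0 °C.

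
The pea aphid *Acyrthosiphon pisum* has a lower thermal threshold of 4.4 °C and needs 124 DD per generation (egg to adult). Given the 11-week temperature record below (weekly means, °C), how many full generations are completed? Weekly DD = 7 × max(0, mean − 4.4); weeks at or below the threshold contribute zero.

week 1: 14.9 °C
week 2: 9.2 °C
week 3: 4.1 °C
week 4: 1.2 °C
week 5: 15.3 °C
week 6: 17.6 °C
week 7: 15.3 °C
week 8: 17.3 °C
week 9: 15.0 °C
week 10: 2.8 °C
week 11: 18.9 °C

4 generations

Weekly DD (7 × max(0, T̄ − 4.4)): 73.5, 33.6, 0.0, 0.0, 76.3, 92.4, 76.3, 90.3, 74.2, 0.0, 101.5.
Season total = 618.1 DD.
Complete generations = ⌊618.1 / 124⌋ = 4.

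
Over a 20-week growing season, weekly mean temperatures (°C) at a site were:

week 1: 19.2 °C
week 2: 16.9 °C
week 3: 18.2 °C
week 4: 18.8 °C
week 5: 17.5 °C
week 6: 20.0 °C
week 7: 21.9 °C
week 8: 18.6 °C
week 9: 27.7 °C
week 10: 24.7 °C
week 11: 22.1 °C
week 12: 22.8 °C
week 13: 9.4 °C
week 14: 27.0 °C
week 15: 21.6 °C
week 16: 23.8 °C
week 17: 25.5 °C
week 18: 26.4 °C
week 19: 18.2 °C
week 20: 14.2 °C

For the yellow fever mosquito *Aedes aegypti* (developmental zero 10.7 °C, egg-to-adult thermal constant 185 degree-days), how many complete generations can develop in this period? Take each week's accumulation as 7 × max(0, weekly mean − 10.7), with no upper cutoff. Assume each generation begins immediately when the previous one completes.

Weekly DD (7 × max(0, T̄ − 10.7)): 59.5, 43.4, 52.5, 56.7, 47.6, 65.1, 78.4, 55.3, 119.0, 98.0, 79.8, 84.7, 0.0, 114.1, 76.3, 91.7, 103.6, 109.9, 52.5, 24.5.
Season total = 1412.6 DD.
Complete generations = ⌊1412.6 / 185⌋ = 7.

7 generations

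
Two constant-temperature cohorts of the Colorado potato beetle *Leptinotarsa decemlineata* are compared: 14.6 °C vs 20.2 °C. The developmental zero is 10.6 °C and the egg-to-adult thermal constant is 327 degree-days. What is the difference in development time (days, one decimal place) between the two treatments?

47.7 days

At 14.6 °C: 327 / (14.6 − 10.6) = 327 / 4.0 = 81.750 d.
At 20.2 °C: 327 / (20.2 − 10.6) = 327 / 9.6 = 34.062 d.
Difference = |81.750 − 34.062| = 47.688 ≈ 47.7 days.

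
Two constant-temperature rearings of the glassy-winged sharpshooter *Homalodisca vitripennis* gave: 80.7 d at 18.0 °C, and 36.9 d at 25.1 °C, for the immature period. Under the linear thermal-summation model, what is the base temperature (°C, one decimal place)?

12.0 °C

Under the model K = D·(T − T_b), so D₁·(T₁ − T_b) = D₂·(T₂ − T_b).
80.7·(18.0 − T_b) = 36.9·(25.1 − T_b)
T_b = (80.7·18.0 − 36.9·25.1) / (80.7 − 36.9) = 526.41 / 43.8 = 12.018 °C ≈ 12.0 °C.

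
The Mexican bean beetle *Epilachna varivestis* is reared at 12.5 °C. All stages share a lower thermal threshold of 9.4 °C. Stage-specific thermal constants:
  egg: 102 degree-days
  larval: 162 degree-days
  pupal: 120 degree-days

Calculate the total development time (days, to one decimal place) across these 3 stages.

Daily accumulation at 12.5 °C = 12.5 − 9.4 = 3.1 DD/day.
Total K = 102 + 162 + 120 = 384 DD.
Total duration = 384 / 3.1 = 123.871 ≈ 123.9 days.

123.9 days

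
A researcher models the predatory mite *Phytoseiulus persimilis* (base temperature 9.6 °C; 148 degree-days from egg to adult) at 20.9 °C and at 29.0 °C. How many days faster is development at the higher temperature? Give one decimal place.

At 20.9 °C: 148 / (20.9 − 9.6) = 148 / 11.3 = 13.097 d.
At 29.0 °C: 148 / (29.0 − 9.6) = 148 / 19.4 = 7.629 d.
Difference = |13.097 − 7.629| = 5.468 ≈ 5.5 days.

5.5 days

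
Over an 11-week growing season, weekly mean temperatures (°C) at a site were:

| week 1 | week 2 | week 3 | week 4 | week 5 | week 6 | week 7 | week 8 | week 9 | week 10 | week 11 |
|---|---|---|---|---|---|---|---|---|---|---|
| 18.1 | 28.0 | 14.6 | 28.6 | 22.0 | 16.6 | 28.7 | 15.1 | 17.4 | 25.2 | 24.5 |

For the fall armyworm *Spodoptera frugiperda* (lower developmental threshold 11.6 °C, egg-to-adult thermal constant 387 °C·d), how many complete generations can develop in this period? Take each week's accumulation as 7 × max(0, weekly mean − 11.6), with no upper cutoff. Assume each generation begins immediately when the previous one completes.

2 generations

Weekly DD (7 × max(0, T̄ − 11.6)): 45.5, 114.8, 21.0, 119.0, 72.8, 35.0, 119.7, 24.5, 40.6, 95.2, 90.3.
Season total = 778.4 DD.
Complete generations = ⌊778.4 / 387⌋ = 2.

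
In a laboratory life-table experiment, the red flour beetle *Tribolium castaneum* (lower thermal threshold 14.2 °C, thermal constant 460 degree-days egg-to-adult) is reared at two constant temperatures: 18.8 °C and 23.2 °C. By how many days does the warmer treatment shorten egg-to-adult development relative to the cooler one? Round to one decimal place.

At 18.8 °C: 460 / (18.8 − 14.2) = 460 / 4.6 = 100.000 d.
At 23.2 °C: 460 / (23.2 − 14.2) = 460 / 9.0 = 51.111 d.
Difference = |100.000 − 51.111| = 48.889 ≈ 48.9 days.

48.9 days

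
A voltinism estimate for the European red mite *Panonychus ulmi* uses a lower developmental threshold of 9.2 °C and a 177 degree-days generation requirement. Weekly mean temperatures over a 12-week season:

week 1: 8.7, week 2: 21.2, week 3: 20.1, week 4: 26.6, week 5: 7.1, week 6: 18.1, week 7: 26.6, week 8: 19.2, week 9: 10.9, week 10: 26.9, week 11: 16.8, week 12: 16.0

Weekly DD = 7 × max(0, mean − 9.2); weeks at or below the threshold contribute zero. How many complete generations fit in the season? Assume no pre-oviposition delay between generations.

Weekly DD (7 × max(0, T̄ − 9.2)): 0.0, 84.0, 76.3, 121.8, 0.0, 62.3, 121.8, 70.0, 11.9, 123.9, 53.2, 47.6.
Season total = 772.8 DD.
Complete generations = ⌊772.8 / 177⌋ = 4.

4 generations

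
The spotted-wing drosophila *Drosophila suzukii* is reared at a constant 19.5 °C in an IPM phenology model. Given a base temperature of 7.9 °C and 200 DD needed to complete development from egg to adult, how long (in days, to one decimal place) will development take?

Daily accumulation = 19.5 − 7.9 = 11.6 DD/day.
Duration = 200 / 11.6 = 17.241 ≈ 17.2 days.

17.2 days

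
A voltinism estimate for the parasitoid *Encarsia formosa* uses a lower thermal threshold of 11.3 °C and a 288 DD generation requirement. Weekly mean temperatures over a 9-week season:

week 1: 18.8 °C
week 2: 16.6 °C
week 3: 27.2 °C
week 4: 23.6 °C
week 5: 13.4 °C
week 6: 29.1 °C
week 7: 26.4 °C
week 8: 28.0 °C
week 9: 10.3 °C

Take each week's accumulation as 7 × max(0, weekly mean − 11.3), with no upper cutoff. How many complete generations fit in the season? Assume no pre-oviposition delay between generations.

2 generations

Weekly DD (7 × max(0, T̄ − 11.3)): 52.5, 37.1, 111.3, 86.1, 14.7, 124.6, 105.7, 116.9, 0.0.
Season total = 648.9 DD.
Complete generations = ⌊648.9 / 288⌋ = 2.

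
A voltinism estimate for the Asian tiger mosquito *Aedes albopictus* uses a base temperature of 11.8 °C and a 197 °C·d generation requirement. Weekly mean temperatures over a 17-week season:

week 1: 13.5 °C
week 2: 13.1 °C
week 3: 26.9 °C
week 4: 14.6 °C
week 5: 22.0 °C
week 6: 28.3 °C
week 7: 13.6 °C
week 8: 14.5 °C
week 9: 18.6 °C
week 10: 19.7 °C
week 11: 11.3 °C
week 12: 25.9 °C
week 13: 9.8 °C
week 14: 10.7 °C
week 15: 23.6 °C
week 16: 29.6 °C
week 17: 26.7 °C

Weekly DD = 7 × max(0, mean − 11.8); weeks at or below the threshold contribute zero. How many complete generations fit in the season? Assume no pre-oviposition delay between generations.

4 generations

Weekly DD (7 × max(0, T̄ − 11.8)): 11.9, 9.1, 105.7, 19.6, 71.4, 115.5, 12.6, 18.9, 47.6, 55.3, 0.0, 98.7, 0.0, 0.0, 82.6, 124.6, 104.3.
Season total = 877.8 DD.
Complete generations = ⌊877.8 / 197⌋ = 4.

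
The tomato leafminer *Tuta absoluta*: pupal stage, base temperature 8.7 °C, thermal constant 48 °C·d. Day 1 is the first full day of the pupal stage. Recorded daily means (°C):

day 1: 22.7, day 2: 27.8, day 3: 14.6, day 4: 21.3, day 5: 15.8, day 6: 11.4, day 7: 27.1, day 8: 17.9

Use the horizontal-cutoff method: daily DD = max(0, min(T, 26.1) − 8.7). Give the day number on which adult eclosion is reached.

Daily DD above 8.7 °C (capped at 17.4): 14.0, 17.4, 5.9, 12.6, 7.1, 2.7, 17.4, 9.2.
Cumulative: 14.0, 31.4, 37.3, 49.9, 57.0, 59.7, 77.1, 86.3.
The total first reaches 48 DD on day 4.

day 4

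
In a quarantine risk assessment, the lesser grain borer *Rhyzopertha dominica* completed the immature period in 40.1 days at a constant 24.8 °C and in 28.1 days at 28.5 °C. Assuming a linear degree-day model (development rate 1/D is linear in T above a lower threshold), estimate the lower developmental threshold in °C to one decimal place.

16.1 °C

Linear rate model ⇒ the product D·(T − T_b) is constant across temperatures.
40.1·(24.8 − T_b) = 28.1·(28.5 − T_b)
T_b = (40.1·24.8 − 28.1·28.5) / (40.1 − 28.1) = 193.63 / 12.0 = 16.136 °C ≈ 16.1 °C.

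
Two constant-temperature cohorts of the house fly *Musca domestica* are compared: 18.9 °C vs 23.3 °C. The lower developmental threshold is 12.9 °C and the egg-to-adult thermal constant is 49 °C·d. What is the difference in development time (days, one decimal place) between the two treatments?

3.5 days

At 18.9 °C: 49 / (18.9 − 12.9) = 49 / 6.0 = 8.167 d.
At 23.3 °C: 49 / (23.3 − 12.9) = 49 / 10.4 = 4.712 d.
Difference = |8.167 − 4.712| = 3.455 ≈ 3.5 days.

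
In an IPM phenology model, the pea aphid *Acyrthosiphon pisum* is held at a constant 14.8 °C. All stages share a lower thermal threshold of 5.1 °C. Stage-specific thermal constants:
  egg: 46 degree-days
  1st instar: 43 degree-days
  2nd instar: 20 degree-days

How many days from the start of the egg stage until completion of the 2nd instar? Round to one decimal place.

Daily accumulation at 14.8 °C = 14.8 − 5.1 = 9.7 DD/day.
Total K = 46 + 43 + 20 = 109 DD.
Total duration = 109 / 9.7 = 11.237 ≈ 11.2 days.

11.2 days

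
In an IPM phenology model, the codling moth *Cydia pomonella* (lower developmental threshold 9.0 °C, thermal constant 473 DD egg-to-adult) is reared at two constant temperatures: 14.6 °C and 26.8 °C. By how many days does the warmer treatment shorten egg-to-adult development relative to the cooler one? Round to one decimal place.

At 14.6 °C: 473 / (14.6 − 9.0) = 473 / 5.6 = 84.464 d.
At 26.8 °C: 473 / (26.8 − 9.0) = 473 / 17.8 = 26.573 d.
Difference = |84.464 − 26.573| = 57.891 ≈ 57.9 days.

57.9 days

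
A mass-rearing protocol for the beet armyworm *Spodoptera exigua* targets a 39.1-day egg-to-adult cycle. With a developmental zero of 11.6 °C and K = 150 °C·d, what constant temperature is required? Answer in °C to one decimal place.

Required daily accumulation = 150 / 39.1 = 3.836 DD/day.
T = T_base + 3.836 = 11.6 + 3.836 = 15.436 ≈ 15.4 °C.

15.4 °C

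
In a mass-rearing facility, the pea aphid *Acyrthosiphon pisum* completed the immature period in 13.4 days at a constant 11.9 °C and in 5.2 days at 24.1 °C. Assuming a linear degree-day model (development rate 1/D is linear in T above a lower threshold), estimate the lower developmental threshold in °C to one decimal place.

4.2 °C

Linear rate model ⇒ the product D·(T − T_b) is constant across temperatures.
13.4·(11.9 − T_b) = 5.2·(24.1 − T_b)
T_b = (13.4·11.9 − 5.2·24.1) / (13.4 − 5.2) = 34.14 / 8.2 = 4.163 °C ≈ 4.2 °C.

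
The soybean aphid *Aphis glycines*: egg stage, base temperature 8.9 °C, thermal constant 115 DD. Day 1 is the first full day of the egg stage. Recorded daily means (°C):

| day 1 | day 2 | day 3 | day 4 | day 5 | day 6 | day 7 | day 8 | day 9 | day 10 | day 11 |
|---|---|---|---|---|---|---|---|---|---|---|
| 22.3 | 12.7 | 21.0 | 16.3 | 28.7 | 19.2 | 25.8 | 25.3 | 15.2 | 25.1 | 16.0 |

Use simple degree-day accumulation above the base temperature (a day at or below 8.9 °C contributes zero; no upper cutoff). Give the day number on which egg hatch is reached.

day 10

Daily DD above 8.9 °C: 13.4, 3.8, 12.1, 7.4, 19.8, 10.3, 16.9, 16.4, 6.3, 16.2, 7.1.
Cumulative: 13.4, 17.2, 29.3, 36.7, 56.5, 66.8, 83.7, 100.1, 106.4, 122.6, 129.7.
The total first reaches 115 DD on day 10.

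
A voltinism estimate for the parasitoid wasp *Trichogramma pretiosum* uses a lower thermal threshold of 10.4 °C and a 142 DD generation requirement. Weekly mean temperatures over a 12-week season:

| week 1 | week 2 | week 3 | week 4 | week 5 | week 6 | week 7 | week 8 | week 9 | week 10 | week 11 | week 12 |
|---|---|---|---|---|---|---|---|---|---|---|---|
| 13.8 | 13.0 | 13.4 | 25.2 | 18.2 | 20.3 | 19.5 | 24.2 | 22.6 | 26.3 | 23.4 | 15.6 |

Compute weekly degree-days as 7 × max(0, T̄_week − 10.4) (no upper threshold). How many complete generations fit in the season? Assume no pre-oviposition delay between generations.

5 generations

Weekly DD (7 × max(0, T̄ − 10.4)): 23.8, 18.2, 21.0, 103.6, 54.6, 69.3, 63.7, 96.6, 85.4, 111.3, 91.0, 36.4.
Season total = 774.9 DD.
Complete generations = ⌊774.9 / 142⌋ = 5.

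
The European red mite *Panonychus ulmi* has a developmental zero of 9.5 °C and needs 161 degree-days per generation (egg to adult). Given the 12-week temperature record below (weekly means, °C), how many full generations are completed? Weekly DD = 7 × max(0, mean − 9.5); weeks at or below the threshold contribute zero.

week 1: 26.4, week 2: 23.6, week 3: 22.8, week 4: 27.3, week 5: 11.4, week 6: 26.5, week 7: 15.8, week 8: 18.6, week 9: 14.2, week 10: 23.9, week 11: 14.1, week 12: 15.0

5 generations

Weekly DD (7 × max(0, T̄ − 9.5)): 118.3, 98.7, 93.1, 124.6, 13.3, 119.0, 44.1, 63.7, 32.9, 100.8, 32.2, 38.5.
Season total = 879.2 DD.
Complete generations = ⌊879.2 / 161⌋ = 5.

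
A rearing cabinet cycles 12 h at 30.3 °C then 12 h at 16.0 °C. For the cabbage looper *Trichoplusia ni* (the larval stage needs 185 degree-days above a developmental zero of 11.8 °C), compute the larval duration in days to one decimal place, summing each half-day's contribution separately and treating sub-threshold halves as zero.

16.3 days

Day half: max(0, 30.3 − 11.8) × 0.5 = 18.5 × 0.5 = 9.25 DD.
Night half: max(0, 16.0 − 11.8) × 0.5 = 4.2 × 0.5 = 2.10 DD.
Per 24 h: 11.35 DD/day.
Duration = 185 / 11.35 = 16.300 ≈ 16.3 days.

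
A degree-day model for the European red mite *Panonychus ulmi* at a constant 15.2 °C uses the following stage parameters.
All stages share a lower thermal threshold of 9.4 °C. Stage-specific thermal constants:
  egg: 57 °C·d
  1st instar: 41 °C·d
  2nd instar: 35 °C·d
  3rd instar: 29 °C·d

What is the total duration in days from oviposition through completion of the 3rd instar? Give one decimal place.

27.9 days

Daily accumulation at 15.2 °C = 15.2 − 9.4 = 5.8 DD/day.
Total K = 57 + 41 + 35 + 29 = 162 DD.
Total duration = 162 / 5.8 = 27.931 ≈ 27.9 days.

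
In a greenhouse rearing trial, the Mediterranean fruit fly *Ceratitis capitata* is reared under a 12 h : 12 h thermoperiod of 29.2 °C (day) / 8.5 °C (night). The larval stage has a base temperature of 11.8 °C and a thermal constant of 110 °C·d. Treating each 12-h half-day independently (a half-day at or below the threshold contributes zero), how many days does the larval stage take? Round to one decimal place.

Day half: max(0, 29.2 − 11.8) × 0.5 = 17.4 × 0.5 = 8.70 DD.
Night half: max(0, 8.5 − 11.8) × 0.5 = 0.0 × 0.5 = 0.00 DD.
Per 24 h: 8.70 DD/day.
Duration = 110 / 8.70 = 12.644 ≈ 12.6 days.

12.6 days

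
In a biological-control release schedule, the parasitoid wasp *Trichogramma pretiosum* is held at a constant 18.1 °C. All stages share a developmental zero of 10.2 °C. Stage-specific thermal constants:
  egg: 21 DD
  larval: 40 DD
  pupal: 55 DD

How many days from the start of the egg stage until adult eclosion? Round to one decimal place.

Daily accumulation at 18.1 °C = 18.1 − 10.2 = 7.9 DD/day.
Total K = 21 + 40 + 55 = 116 DD.
Total duration = 116 / 7.9 = 14.684 ≈ 14.7 days.

14.7 days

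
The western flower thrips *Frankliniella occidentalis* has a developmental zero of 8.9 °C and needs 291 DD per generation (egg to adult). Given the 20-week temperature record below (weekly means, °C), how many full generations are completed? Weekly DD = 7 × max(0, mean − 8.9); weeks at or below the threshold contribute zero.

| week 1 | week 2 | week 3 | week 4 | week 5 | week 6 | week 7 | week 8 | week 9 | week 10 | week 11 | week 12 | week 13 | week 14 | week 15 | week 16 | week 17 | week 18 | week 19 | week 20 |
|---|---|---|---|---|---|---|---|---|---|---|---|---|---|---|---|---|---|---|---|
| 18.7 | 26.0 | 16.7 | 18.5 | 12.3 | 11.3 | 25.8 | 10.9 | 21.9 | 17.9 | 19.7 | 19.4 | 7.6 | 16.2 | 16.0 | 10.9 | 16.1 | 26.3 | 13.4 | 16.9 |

3 generations

Weekly DD (7 × max(0, T̄ − 8.9)): 68.6, 119.7, 54.6, 67.2, 23.8, 16.8, 118.3, 14.0, 91.0, 63.0, 75.6, 73.5, 0.0, 51.1, 49.7, 14.0, 50.4, 121.8, 31.5, 56.0.
Season total = 1160.6 DD.
Complete generations = ⌊1160.6 / 291⌋ = 3.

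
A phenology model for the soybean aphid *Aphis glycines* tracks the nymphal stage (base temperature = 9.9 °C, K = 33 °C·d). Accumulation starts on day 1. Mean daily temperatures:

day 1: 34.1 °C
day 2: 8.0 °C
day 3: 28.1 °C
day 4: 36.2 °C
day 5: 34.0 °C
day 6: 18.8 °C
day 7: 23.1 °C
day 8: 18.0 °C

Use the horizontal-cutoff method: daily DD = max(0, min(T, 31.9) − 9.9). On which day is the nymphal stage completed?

day 3

Daily DD above 9.9 °C (capped at 22.0): 22.0, 0.0, 18.2, 22.0, 22.0, 8.9, 13.2, 8.1.
Cumulative: 22.0, 22.0, 40.2, 62.2, 84.2, 93.1, 106.3, 114.4.
The total first reaches 33 DD on day 3.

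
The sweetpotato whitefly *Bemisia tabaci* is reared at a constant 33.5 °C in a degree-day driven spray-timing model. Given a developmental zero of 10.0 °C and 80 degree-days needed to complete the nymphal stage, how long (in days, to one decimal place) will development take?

Daily accumulation = 33.5 − 10.0 = 23.5 DD/day.
Duration = 80 / 23.5 = 3.404 ≈ 3.4 days.

3.4 days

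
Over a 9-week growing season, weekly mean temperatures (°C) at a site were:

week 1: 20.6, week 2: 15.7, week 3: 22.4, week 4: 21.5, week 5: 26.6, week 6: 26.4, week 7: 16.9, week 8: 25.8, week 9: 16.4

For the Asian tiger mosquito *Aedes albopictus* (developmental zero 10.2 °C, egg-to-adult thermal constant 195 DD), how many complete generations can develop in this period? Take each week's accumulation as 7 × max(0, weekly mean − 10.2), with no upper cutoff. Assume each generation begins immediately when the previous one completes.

3 generations

Weekly DD (7 × max(0, T̄ − 10.2)): 72.8, 38.5, 85.4, 79.1, 114.8, 113.4, 46.9, 109.2, 43.4.
Season total = 703.5 DD.
Complete generations = ⌊703.5 / 195⌋ = 3.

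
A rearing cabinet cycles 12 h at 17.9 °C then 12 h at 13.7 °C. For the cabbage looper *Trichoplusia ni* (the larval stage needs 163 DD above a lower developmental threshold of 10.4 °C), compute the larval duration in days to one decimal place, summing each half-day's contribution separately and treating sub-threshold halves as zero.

30.2 days

Day half: max(0, 17.9 − 10.4) × 0.5 = 7.5 × 0.5 = 3.75 DD.
Night half: max(0, 13.7 − 10.4) × 0.5 = 3.3 × 0.5 = 1.65 DD.
Per 24 h: 5.40 DD/day.
Duration = 163 / 5.40 = 30.185 ≈ 30.2 days.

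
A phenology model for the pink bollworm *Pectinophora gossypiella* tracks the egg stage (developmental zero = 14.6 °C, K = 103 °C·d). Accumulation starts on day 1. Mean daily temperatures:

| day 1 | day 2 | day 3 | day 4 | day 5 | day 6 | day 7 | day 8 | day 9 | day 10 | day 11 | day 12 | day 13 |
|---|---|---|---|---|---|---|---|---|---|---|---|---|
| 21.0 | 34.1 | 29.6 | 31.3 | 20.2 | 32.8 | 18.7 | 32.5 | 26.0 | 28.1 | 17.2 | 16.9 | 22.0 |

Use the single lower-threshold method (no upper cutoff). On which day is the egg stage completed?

Daily DD above 14.6 °C: 6.4, 19.5, 15.0, 16.7, 5.6, 18.2, 4.1, 17.9, 11.4, 13.5, 2.6, 2.3, 7.4.
Cumulative: 6.4, 25.9, 40.9, 57.6, 63.2, 81.4, 85.5, 103.4, 114.8, 128.3, 130.9, 133.2, 140.6.
The total first reaches 103 DD on day 8.

day 8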